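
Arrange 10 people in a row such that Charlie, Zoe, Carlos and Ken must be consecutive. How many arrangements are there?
Treat the 4 as one block: (10-4+1)! × 4! = 5040 × 24 = 120960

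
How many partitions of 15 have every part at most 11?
Let r_j(i) = number of partitions of i into parts ≤ j, for i = 0..15. r_1(i) = 1 for all i; r_j(i) = r_{j-1}(i) + r_j(i-j). Rows j = 2..11: ≤2: 1 1 2 2 3 3 4 4 5 5 6 6 7 7 8 8; ≤3: 1 1 2 3 4 5 7 8 10 12 14 16 19 21 24 27; ≤4: 1 1 2 3 5 6 9 11 15 18 23 27 34 39 47 54; ≤5: 1 1 2 3 5 7 10 13 18 23 30 37 47 57 70 84; ≤6: 1 1 2 3 5 7 11 14 20 26 35 44 58 71 90 110; ≤7: 1 1 2 3 5 7 11 15 21 28 38 49 65 82 105 131; ≤8: 1 1 2 3 5 7 11 15 22 29 40 52 70 89 116 146; ≤9: 1 1 2 3 5 7 11 15 22 30 41 54 73 94 123 157; ≤10: 1 1 2 3 5 7 11 15 22 30 42 55 75 97 128 164; ≤11: 1 1 2 3 5 7 11 15 22 30 42 56 76 99 131 169. r_11(15) = 169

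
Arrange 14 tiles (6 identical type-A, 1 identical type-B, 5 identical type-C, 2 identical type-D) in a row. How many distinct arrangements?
14! / (6! × 1! × 5! × 2!) = 504504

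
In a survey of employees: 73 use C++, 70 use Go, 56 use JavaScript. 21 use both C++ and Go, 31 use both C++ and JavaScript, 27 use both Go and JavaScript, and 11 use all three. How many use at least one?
|A∪B∪C| = 73+70+56-21-31-27+11 = 131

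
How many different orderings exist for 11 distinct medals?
11! = 39916800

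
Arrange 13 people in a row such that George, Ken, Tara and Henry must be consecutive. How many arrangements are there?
Treat the 4 as one block: (13-4+1)! × 4! = 3628800 × 24 = 87091200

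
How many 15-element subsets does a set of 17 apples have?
C(17,15) = 17!/(15!×2!) = 136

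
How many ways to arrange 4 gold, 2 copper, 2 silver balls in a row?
8! / (4! × 2! × 2!) = 420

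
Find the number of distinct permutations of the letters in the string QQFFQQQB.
8! / (2! × 1! × 5!) = 168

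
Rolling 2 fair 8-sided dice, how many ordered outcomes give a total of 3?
Coefficient of x^3 in (x + x² + ... + x^8)^2. By inclusion-exclusion on dice exceeding 8: Σ_j (-1)^j C(2,j)·C(3-1-8j, 1) = C(2,0)·C(2,1) = 1·2 = 2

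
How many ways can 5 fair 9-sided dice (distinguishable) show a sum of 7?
Coefficient of x^7 in (x + x² + ... + x^9)^5. By inclusion-exclusion on dice exceeding 9: Σ_j (-1)^j C(5,j)·C(7-1-9j, 4) = C(5,0)·C(6,4) = 1·15 = 15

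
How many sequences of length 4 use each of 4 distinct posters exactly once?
4! = 24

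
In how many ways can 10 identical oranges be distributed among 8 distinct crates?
C(10+8-1, 8-1) = C(17, 7) = 19448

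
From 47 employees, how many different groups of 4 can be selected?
C(47,4) = 47!/(4!×43!) = 178365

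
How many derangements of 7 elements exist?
!7 = Σ_{j=0}^{7} (-1)^j·7!/j! = 5040 - 5040 + 2520 - 840 + 210 - 42 + 7 - 1 = 1854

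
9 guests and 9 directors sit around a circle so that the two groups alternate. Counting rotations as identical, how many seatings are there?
Fix one of the guests: (9-1)! ways for the remaining guests, × 9! ways for the directors = 40320 × 362880 = 14631321600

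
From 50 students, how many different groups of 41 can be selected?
C(50,41) = 50!/(41!×9!) = 2505433700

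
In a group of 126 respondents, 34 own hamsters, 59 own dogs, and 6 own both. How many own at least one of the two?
|A∪B| = |A| + |B| - |A∩B| = 34 + 59 - 6 = 87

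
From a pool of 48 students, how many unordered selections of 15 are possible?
C(48,15) = 48!/(15!×33!) = 1093260079344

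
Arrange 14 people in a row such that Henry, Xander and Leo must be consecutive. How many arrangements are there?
Treat the 3 as one block: (14-3+1)! × 3! = 479001600 × 6 = 2874009600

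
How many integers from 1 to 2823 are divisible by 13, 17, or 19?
⌊2823/13⌋+⌊2823/17⌋+⌊2823/19⌋ - ⌊2823/221⌋-⌊2823/247⌋-⌊2823/323⌋ + ⌊2823/4199⌋ = 217+166+148 - 12-11-8 + 0 = 500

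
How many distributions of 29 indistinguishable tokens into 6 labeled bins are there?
C(29+6-1, 6-1) = C(34, 5) = 278256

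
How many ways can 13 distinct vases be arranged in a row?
13! = 6227020800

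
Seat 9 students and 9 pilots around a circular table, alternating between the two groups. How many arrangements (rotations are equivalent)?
Fix one of the students: (9-1)! ways for the remaining students, × 9! ways for the pilots = 40320 × 362880 = 14631321600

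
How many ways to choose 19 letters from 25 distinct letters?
C(25,19) = 25!/(19!×6!) = 177100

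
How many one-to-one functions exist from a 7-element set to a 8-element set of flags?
P(8,7) = 8!/(8-7)! = 40320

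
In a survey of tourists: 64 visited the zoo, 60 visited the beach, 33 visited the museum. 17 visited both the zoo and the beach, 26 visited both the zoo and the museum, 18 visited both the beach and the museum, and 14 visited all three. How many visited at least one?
|A∪B∪C| = 64+60+33-17-26-18+14 = 110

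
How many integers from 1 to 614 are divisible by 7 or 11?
⌊614/7⌋ + ⌊614/11⌋ - ⌊614/77⌋ = 87 + 55 - 7 = 135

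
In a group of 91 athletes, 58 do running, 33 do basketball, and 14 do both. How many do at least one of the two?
|A∪B| = |A| + |B| - |A∩B| = 58 + 33 - 14 = 77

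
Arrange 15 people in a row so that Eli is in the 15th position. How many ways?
Fix one position: (15-1)! = 87178291200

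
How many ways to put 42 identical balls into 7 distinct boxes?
C(42+7-1, 7-1) = C(48, 6) = 12271512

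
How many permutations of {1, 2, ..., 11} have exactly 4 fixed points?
Choose the 4 fixed points C(11,4) = 330, derange the rest: !7 = Σ_{j=0}^{7} (-1)^j·7!/j! = 5040 - 5040 + 2520 - 840 + 210 - 42 + 7 - 1 = 1854. Product = 330 × 1854 = 611820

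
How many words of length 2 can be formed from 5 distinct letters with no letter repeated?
P(5,2) = 5!/(5-2)! = 20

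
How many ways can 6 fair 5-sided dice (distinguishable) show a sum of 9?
Coefficient of x^9 in (x + x² + ... + x^5)^6. By inclusion-exclusion on dice exceeding 5: Σ_j (-1)^j C(6,j)·C(9-1-5j, 5) = C(6,0)·C(8,5) = 1·56 = 56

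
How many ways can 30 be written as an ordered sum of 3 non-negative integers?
C(30+3-1, 3-1) = C(32, 2) = 496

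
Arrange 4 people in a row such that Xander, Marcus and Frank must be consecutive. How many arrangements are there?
Treat the 3 as one block: (4-3+1)! × 3! = 2 × 6 = 12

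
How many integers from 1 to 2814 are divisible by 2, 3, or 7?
⌊2814/2⌋+⌊2814/3⌋+⌊2814/7⌋ - ⌊2814/6⌋-⌊2814/14⌋-⌊2814/21⌋ + ⌊2814/42⌋ = 1407+938+402 - 469-201-134 + 67 = 2010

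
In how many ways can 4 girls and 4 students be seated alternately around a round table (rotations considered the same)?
Fix one of the girls: (4-1)! ways for the remaining girls, × 4! ways for the students = 6 × 24 = 144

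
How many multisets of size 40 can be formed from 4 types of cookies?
C(40+4-1, 4-1) = C(43, 3) = 12341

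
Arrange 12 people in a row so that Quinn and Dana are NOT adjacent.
Total - adjacent = 12! - (12-1)!×2 = 479001600 - 79833600 = 399168000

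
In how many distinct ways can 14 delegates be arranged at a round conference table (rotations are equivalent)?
Circular: fix one position, arrange the rest. (14-1)! = 6227020800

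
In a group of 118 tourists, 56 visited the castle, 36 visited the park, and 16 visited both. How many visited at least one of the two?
|A∪B| = |A| + |B| - |A∩B| = 56 + 36 - 16 = 76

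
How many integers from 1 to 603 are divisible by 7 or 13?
⌊603/7⌋ + ⌊603/13⌋ - ⌊603/91⌋ = 86 + 46 - 6 = 126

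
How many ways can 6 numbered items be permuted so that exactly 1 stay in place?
Choose the 1 fixed point C(6,1) = 6, derange the rest: !5 = Σ_{j=0}^{5} (-1)^j·5!/j! = 120 - 120 + 60 - 20 + 5 - 1 = 44. Product = 6 × 44 = 264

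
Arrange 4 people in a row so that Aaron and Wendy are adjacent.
Treat as block: (4-1)! × 2! = 6 × 2 = 12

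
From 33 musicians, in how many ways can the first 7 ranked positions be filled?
P(33,7) = 33!/(33-7)! = 21531121920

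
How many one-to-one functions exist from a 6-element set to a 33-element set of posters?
P(33,6) = 33!/(33-6)! = 797448960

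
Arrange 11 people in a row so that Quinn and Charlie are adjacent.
Treat as block: (11-1)! × 2! = 3628800 × 2 = 7257600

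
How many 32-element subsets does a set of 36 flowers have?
C(36,32) = 36!/(32!×4!) = 58905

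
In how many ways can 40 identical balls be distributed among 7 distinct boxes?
C(40+7-1, 7-1) = C(46, 6) = 9366819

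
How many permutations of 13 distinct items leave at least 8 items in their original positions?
Exactly j fixed points: C(13,j)·!(13-j); sum over j ≥ 8 (derangement numbers via !m = (m-1)·(!(m-1) + !(m-2)): !0..!5 = 1, 0, 1, 2, 9, 44). Σ_{j=8}^{13} C(13,j)·!(13-j) = C(13,8)·!5 + C(13,9)·!4 + C(13,10)·!3 + C(13,11)·!2 + C(13,12)·!1 + C(13,13)·!0 = 1287·44 + 715·9 + 286·2 + 78·1 + 13·0 + 1·1 = 63714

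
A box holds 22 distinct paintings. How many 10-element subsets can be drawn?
C(22,10) = 22!/(10!×12!) = 646646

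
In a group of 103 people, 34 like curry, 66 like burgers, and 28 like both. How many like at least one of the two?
|A∪B| = |A| + |B| - |A∩B| = 34 + 66 - 28 = 72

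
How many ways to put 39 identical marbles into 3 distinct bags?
C(39+3-1, 3-1) = C(41, 2) = 820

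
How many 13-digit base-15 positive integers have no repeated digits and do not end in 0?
Last digit: 14 nonzero choices. First digit: 13 (nonzero, ≠last). Middle 11: P(13,11) = 3113510400. Total = 566658892800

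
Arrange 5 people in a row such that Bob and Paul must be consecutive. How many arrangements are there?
Treat the 2 as one block: (5-2+1)! × 2! = 24 × 2 = 48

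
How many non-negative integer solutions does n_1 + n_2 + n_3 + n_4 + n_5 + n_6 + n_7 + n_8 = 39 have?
C(39+8-1, 8-1) = C(46, 7) = 53524680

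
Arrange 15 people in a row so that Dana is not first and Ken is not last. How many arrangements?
By inclusion-exclusion: 15! - 2×(15-1)! + (15-2)! = 1307674368000 - 174356582400 + 6227020800 = 1139544806400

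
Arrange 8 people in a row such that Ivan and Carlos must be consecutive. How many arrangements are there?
Treat the 2 as one block: (8-2+1)! × 2! = 5040 × 2 = 10080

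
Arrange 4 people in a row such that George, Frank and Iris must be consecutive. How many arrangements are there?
Treat the 3 as one block: (4-3+1)! × 3! = 2 × 6 = 12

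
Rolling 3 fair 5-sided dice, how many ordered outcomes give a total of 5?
Coefficient of x^5 in (x + x² + ... + x^5)^3. By inclusion-exclusion on dice exceeding 5: Σ_j (-1)^j C(3,j)·C(5-1-5j, 2) = C(3,0)·C(4,2) = 1·6 = 6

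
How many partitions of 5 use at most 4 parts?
By conjugation, equals partitions of 5 into parts ≤ 4. Let r_j(i) = number of partitions of i into parts ≤ j, for i = 0..5. r_1(i) = 1 for all i; r_j(i) = r_{j-1}(i) + r_j(i-j). Rows j = 2..4: ≤2: 1 1 2 2 3 3; ≤3: 1 1 2 3 4 5; ≤4: 1 1 2 3 5 6. r_4(5) = 6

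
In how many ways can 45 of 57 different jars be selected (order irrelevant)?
C(57,45) = 57!/(45!×12!) = 707285522580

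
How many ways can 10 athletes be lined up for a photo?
10! = 3628800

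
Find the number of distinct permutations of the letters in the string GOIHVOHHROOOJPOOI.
17! / (2! × 1! × 1! × 1! × 1! × 3! × 1! × 7!) = 5881075200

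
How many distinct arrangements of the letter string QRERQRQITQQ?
11! / (5! × 3! × 1! × 1! × 1!) = 55440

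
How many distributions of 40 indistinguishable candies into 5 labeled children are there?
C(40+5-1, 5-1) = C(44, 4) = 135751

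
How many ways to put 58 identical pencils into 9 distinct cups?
C(58+9-1, 9-1) = C(66, 8) = 5743572120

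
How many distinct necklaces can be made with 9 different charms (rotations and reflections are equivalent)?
(9-1)!/2 = 40320/2 = 20160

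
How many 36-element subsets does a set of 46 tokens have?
C(46,36) = 46!/(36!×10!) = 4076350421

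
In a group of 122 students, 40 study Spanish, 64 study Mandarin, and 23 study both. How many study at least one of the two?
|A∪B| = |A| + |B| - |A∩B| = 40 + 64 - 23 = 81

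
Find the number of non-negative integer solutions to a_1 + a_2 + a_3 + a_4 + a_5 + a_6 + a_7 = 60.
C(60+7-1, 7-1) = C(66, 6) = 90858768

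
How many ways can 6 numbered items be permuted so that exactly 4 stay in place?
Choose the 4 fixed points C(6,4) = 15, derange the rest: !2 = Σ_{j=0}^{2} (-1)^j·2!/j! = 2 - 2 + 1 = 1. Product = 15 × 1 = 15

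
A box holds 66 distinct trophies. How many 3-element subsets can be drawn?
C(66,3) = 66!/(3!×63!) = 45760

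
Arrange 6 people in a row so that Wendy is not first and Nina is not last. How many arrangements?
By inclusion-exclusion: 6! - 2×(6-1)! + (6-2)! = 720 - 240 + 24 = 504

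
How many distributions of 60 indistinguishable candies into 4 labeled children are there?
C(60+4-1, 4-1) = C(63, 3) = 39711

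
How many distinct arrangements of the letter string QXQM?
4! / (1! × 2! × 1!) = 12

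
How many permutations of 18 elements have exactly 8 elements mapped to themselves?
Choose the 8 fixed points C(18,8) = 43758, derange the rest: !10 = Σ_{j=0}^{10} (-1)^j·10!/j! = 3628800 - 3628800 + 1814400 - 604800 + 151200 - 30240 + 5040 - 720 + 90 - 10 + 1 = 1334961. Product = 43758 × 1334961 = 58415223438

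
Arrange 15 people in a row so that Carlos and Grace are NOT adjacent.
Total - adjacent = 15! - (15-1)!×2 = 1307674368000 - 174356582400 = 1133317785600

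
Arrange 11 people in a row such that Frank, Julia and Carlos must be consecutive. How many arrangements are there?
Treat the 3 as one block: (11-3+1)! × 3! = 362880 × 6 = 2177280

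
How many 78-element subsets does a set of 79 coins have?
C(79,78) = 79!/(78!×1!) = 79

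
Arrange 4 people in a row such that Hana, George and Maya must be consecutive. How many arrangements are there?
Treat the 3 as one block: (4-3+1)! × 3! = 2 × 6 = 12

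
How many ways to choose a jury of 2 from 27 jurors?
C(27,2) = 27!/(2!×25!) = 351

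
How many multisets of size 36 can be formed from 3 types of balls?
C(36+3-1, 3-1) = C(38, 2) = 703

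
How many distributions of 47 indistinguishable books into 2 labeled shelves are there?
C(47+2-1, 2-1) = C(48, 1) = 48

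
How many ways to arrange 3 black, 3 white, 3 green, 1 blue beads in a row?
10! / (3! × 3! × 3! × 1!) = 16800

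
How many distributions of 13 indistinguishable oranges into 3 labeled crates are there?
C(13+3-1, 3-1) = C(15, 2) = 105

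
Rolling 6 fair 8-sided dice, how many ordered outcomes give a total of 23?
Coefficient of x^23 in (x + x² + ... + x^8)^6. By inclusion-exclusion on dice exceeding 8: Σ_j (-1)^j C(6,j)·C(23-1-8j, 5) = C(6,0)·C(22,5) - C(6,1)·C(14,5) + C(6,2)·C(6,5) = 1·26334 - 6·2002 + 15·6 = 14412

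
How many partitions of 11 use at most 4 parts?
By conjugation, equals partitions of 11 into parts ≤ 4. Let r_j(i) = number of partitions of i into parts ≤ j, for i = 0..11. r_1(i) = 1 for all i; r_j(i) = r_{j-1}(i) + r_j(i-j). Rows j = 2..4: ≤2: 1 1 2 2 3 3 4 4 5 5 6 6; ≤3: 1 1 2 3 4 5 7 8 10 12 14 16; ≤4: 1 1 2 3 5 6 9 11 15 18 23 27. r_4(11) = 27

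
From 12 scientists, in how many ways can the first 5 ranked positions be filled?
P(12,5) = 12!/(12-5)! = 95040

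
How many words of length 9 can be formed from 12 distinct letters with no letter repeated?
P(12,9) = 12!/(12-9)! = 79833600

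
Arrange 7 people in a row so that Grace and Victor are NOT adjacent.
Total - adjacent = 7! - (7-1)!×2 = 5040 - 1440 = 3600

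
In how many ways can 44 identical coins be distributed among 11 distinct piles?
C(44+11-1, 11-1) = C(54, 10) = 23930713170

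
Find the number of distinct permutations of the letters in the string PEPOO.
5! / (2! × 2! × 1!) = 30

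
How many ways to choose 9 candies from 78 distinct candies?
C(78,9) = 78!/(9!×69!) = 182364632450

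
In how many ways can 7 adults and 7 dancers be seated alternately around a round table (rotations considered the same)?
Fix one of the adults: (7-1)! ways for the remaining adults, × 7! ways for the dancers = 720 × 5040 = 3628800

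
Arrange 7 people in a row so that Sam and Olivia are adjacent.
Treat as block: (7-1)! × 2! = 720 × 2 = 1440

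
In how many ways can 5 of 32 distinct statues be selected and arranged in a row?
P(32,5) = 32!/(32-5)! = 24165120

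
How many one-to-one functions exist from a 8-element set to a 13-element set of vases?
P(13,8) = 13!/(13-8)! = 51891840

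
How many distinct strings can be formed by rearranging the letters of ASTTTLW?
7! / (1! × 3! × 1! × 1! × 1!) = 840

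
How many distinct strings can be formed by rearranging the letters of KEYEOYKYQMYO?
12! / (1! × 2! × 2! × 4! × 1! × 2!) = 2494800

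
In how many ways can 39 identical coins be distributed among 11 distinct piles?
C(39+11-1, 11-1) = C(49, 10) = 8217822536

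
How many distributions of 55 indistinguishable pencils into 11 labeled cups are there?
C(55+11-1, 11-1) = C(65, 10) = 179013799328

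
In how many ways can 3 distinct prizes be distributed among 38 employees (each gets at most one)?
P(38,3) = 38!/(38-3)! = 50616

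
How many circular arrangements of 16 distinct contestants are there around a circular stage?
Circular: fix one position, arrange the rest. (16-1)! = 1307674368000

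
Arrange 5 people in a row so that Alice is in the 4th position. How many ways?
Fix one position: (5-1)! = 24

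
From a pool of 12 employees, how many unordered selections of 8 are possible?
C(12,8) = 12!/(8!×4!) = 495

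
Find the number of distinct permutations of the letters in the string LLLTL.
5! / (4! × 1!) = 5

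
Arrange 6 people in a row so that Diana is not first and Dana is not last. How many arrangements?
By inclusion-exclusion: 6! - 2×(6-1)! + (6-2)! = 720 - 240 + 24 = 504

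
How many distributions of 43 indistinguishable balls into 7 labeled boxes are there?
C(43+7-1, 7-1) = C(49, 6) = 13983816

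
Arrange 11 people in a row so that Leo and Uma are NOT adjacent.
Total - adjacent = 11! - (11-1)!×2 = 39916800 - 7257600 = 32659200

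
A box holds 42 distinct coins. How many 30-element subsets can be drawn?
C(42,30) = 42!/(30!×12!) = 11058116888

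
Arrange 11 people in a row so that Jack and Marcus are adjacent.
Treat as block: (11-1)! × 2! = 3628800 × 2 = 7257600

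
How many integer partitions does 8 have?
Pentagonal recurrence p(n) = p(n-1) + p(n-2) - p(n-5) - p(n-7) + p(n-12) + p(n-15) - ... gives p(0..7) = 1, 1, 2, 3, 5, 7, 11, 15. p(8) = p(7) + p(6) - p(3) - p(1) = 15 + 11 - 3 - 1 = 22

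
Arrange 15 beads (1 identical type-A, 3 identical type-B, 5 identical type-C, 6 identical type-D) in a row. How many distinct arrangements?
15! / (1! × 3! × 5! × 6!) = 2522520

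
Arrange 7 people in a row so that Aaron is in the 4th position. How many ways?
Fix one position: (7-1)! = 720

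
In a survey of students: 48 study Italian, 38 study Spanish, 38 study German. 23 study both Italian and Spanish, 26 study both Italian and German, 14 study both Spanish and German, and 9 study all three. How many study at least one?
|A∪B∪C| = 48+38+38-23-26-14+9 = 70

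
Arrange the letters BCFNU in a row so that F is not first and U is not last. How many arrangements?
By inclusion-exclusion: 5! - 2×(5-1)! + (5-2)! = 120 - 48 + 6 = 78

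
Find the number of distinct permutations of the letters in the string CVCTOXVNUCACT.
13! / (1! × 1! × 2! × 1! × 4! × 1! × 1! × 2!) = 64864800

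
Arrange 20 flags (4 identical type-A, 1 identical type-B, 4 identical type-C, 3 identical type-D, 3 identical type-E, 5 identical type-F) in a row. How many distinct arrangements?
20! / (4! × 1! × 4! × 3! × 3! × 5!) = 977728752000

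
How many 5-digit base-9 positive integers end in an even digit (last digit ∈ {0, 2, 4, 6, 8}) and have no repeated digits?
Last∈{0,2,4,6,8}. Last=0: 1680. Last nonzero: 4×7×P(7,3) = 5880. Total = 7560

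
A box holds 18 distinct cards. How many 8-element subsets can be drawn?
C(18,8) = 18!/(8!×10!) = 43758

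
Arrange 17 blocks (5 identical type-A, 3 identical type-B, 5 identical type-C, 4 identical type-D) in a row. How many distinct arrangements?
17! / (5! × 3! × 5! × 4!) = 171531360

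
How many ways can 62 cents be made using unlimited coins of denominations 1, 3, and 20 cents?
Coefficient of x^62 in 1/(1-x^1) · 1/(1-x^3) · 1/(1-x^20). Case on j = number of 20-cent coins (j = 0..3); remainder r = 62 - 20j is made from {1,3} in ⌊r/3⌋+1 ways. r = 62, 42, 22, 2 → 21 + 15 + 8 + 1 = 45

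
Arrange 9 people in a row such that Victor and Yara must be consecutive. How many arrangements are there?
Treat the 2 as one block: (9-2+1)! × 2! = 40320 × 2 = 80640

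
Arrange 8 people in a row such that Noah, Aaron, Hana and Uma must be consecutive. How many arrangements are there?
Treat the 4 as one block: (8-4+1)! × 4! = 120 × 24 = 2880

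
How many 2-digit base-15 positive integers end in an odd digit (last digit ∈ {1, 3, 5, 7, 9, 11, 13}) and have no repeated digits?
Last∈{1,3,5,7,9,11,13}. Last=0: 0. Last nonzero: 7×13×P(13,0) = 91. Total = 91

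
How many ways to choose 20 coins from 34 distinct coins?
C(34,20) = 34!/(20!×14!) = 1391975640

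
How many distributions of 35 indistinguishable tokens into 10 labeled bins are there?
C(35+10-1, 10-1) = C(44, 9) = 708930508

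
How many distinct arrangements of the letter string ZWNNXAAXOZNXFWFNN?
17! / (2! × 5! × 2! × 1! × 3! × 2! × 2!) = 30875644800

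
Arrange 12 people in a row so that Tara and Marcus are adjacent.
Treat as block: (12-1)! × 2! = 39916800 × 2 = 79833600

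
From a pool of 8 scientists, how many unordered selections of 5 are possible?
C(8,5) = 8!/(5!×3!) = 56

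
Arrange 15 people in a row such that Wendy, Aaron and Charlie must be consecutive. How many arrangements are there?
Treat the 3 as one block: (15-3+1)! × 3! = 6227020800 × 6 = 37362124800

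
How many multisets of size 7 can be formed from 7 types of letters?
C(7+7-1, 7-1) = C(13, 6) = 1716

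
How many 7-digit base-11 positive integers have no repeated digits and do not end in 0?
Last digit: 10 nonzero choices. First digit: 9 (nonzero, ≠last). Middle 5: P(9,5) = 15120. Total = 1360800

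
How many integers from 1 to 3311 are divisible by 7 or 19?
⌊3311/7⌋ + ⌊3311/19⌋ - ⌊3311/133⌋ = 473 + 174 - 24 = 623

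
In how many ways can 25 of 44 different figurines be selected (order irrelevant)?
C(44,25) = 44!/(25!×19!) = 1408831480056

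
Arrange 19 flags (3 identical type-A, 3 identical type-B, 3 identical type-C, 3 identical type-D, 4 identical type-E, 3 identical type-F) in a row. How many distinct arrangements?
19! / (3! × 3! × 3! × 3! × 4! × 3!) = 651819168000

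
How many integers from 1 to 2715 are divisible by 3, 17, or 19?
⌊2715/3⌋+⌊2715/17⌋+⌊2715/19⌋ - ⌊2715/51⌋-⌊2715/57⌋-⌊2715/323⌋ + ⌊2715/969⌋ = 905+159+142 - 53-47-8 + 2 = 1100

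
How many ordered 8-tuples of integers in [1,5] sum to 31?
Coefficient of x^31 in (x + x² + ... + x^5)^8. By inclusion-exclusion on dice exceeding 5: Σ_j (-1)^j C(8,j)·C(31-1-5j, 7) = C(8,0)·C(30,7) - C(8,1)·C(25,7) + C(8,2)·C(20,7) - C(8,3)·C(15,7) + C(8,4)·C(10,7) = 1·2035800 - 8·480700 + 28·77520 - 56·6435 + 70·120 = 8800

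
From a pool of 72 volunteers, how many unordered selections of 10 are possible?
C(72,10) = 72!/(10!×62!) = 536211932256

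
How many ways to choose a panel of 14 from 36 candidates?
C(36,14) = 36!/(14!×22!) = 3796297200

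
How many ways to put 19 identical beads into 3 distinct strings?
C(19+3-1, 3-1) = C(21, 2) = 210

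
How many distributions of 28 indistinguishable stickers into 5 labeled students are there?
C(28+5-1, 5-1) = C(32, 4) = 35960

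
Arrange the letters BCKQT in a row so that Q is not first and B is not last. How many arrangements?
By inclusion-exclusion: 5! - 2×(5-1)! + (5-2)! = 120 - 48 + 6 = 78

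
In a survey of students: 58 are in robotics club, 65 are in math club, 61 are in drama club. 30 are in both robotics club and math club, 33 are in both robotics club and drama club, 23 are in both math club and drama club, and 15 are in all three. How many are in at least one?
|A∪B∪C| = 58+65+61-30-33-23+15 = 113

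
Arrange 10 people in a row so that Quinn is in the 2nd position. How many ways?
Fix one position: (10-1)! = 362880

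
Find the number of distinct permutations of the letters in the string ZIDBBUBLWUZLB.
13! / (2! × 2! × 1! × 1! × 1! × 4! × 2!) = 32432400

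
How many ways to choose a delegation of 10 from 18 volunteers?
C(18,10) = 18!/(10!×8!) = 43758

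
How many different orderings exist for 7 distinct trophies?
7! = 5040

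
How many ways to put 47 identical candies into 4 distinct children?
C(47+4-1, 4-1) = C(50, 3) = 19600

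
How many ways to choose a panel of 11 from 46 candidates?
C(46,11) = 46!/(11!×35!) = 13340783196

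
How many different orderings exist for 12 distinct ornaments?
12! = 479001600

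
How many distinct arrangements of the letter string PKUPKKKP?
8! / (1! × 3! × 4!) = 280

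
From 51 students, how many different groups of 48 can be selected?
C(51,48) = 51!/(48!×3!) = 20825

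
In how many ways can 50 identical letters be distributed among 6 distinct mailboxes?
C(50+6-1, 6-1) = C(55, 5) = 3478761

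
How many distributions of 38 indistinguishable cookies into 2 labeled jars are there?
C(38+2-1, 2-1) = C(39, 1) = 39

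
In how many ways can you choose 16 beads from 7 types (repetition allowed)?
C(16+7-1, 7-1) = C(22, 6) = 74613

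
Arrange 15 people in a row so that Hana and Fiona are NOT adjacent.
Total - adjacent = 15! - (15-1)!×2 = 1307674368000 - 174356582400 = 1133317785600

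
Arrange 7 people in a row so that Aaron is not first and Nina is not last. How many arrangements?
By inclusion-exclusion: 7! - 2×(7-1)! + (7-2)! = 5040 - 1440 + 120 = 3720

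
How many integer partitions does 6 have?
Pentagonal recurrence p(n) = p(n-1) + p(n-2) - p(n-5) - p(n-7) + p(n-12) + p(n-15) - ... gives p(0..5) = 1, 1, 2, 3, 5, 7. p(6) = p(5) + p(4) - p(1) = 7 + 5 - 1 = 11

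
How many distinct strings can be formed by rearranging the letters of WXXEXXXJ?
8! / (1! × 1! × 5! × 1!) = 336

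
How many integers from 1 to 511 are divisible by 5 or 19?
⌊511/5⌋ + ⌊511/19⌋ - ⌊511/95⌋ = 102 + 26 - 5 = 123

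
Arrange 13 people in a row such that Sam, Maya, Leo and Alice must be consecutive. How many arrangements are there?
Treat the 4 as one block: (13-4+1)! × 4! = 3628800 × 24 = 87091200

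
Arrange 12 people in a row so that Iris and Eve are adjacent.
Treat as block: (12-1)! × 2! = 39916800 × 2 = 79833600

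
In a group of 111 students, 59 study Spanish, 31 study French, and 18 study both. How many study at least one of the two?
|A∪B| = |A| + |B| - |A∩B| = 59 + 31 - 18 = 72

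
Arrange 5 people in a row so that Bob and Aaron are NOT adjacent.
Total - adjacent = 5! - (5-1)!×2 = 120 - 48 = 72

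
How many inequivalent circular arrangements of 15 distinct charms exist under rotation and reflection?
(15-1)!/2 = 87178291200/2 = 43589145600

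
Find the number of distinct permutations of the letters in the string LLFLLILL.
8! / (1! × 6! × 1!) = 56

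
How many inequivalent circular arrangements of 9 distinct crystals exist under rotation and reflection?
(9-1)!/2 = 40320/2 = 20160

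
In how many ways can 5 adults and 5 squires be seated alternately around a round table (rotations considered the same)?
Fix one of the adults: (5-1)! ways for the remaining adults, × 5! ways for the squires = 24 × 120 = 2880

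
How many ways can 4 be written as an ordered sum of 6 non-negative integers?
C(4+6-1, 6-1) = C(9, 5) = 126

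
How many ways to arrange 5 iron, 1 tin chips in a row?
6! / (5! × 1!) = 6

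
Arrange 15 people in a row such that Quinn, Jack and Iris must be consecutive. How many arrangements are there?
Treat the 3 as one block: (15-3+1)! × 3! = 6227020800 × 6 = 37362124800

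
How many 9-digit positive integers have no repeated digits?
First digit: 9 choices (nonzero). Then descending: 9 × 9 × 8 × 7 × 6 × 5 × 4 × 3 × 2 = 3265920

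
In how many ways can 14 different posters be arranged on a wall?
14! = 87178291200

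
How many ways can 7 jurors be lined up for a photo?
7! = 5040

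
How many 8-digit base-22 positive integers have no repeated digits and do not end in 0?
Last digit: 21 nonzero choices. First digit: 20 (nonzero, ≠last). Middle 6: P(20,6) = 27907200. Total = 11721024000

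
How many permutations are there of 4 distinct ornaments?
4! = 24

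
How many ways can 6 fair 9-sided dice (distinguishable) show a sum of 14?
Coefficient of x^14 in (x + x² + ... + x^9)^6. By inclusion-exclusion on dice exceeding 9: Σ_j (-1)^j C(6,j)·C(14-1-9j, 5) = C(6,0)·C(13,5) = 1·1287 = 1287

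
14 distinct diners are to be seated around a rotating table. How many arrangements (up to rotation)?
Circular: fix one position, arrange the rest. (14-1)! = 6227020800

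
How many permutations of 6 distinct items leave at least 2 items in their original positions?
Exactly j fixed points: C(6,j)·!(6-j); sum over j ≥ 2 (derangement numbers via !m = (m-1)·(!(m-1) + !(m-2)): !0..!4 = 1, 0, 1, 2, 9). Σ_{j=2}^{6} C(6,j)·!(6-j) = C(6,2)·!4 + C(6,3)·!3 + C(6,4)·!2 + C(6,5)·!1 + C(6,6)·!0 = 15·9 + 20·2 + 15·1 + 6·0 + 1·1 = 191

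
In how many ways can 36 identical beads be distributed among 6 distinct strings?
C(36+6-1, 6-1) = C(41, 5) = 749398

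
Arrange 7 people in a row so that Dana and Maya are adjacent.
Treat as block: (7-1)! × 2! = 720 × 2 = 1440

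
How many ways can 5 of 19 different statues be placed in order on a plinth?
P(19,5) = 19!/(19-5)! = 1395360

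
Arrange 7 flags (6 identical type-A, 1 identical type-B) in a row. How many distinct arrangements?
7! / (6! × 1!) = 7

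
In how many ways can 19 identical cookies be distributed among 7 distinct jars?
C(19+7-1, 7-1) = C(25, 6) = 177100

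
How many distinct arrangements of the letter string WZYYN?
5! / (2! × 1! × 1! × 1!) = 60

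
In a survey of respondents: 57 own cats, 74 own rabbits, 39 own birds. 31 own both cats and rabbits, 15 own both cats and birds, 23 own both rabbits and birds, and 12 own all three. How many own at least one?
|A∪B∪C| = 57+74+39-31-15-23+12 = 113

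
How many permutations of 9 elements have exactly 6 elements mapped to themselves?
Choose the 6 fixed points C(9,6) = 84, derange the rest: !3 = Σ_{j=0}^{3} (-1)^j·3!/j! = 6 - 6 + 3 - 1 = 2. Product = 84 × 2 = 168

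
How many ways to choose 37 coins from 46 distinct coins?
C(46,37) = 46!/(37!×9!) = 1101716330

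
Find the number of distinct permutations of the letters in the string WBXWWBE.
7! / (1! × 1! × 3! × 2!) = 420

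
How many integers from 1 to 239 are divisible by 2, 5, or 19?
⌊239/2⌋+⌊239/5⌋+⌊239/19⌋ - ⌊239/10⌋-⌊239/38⌋-⌊239/95⌋ + ⌊239/190⌋ = 119+47+12 - 23-6-2 + 1 = 148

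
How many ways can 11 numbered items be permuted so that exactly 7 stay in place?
Choose the 7 fixed points C(11,7) = 330, derange the rest: !4 = Σ_{j=0}^{4} (-1)^j·4!/j! = 24 - 24 + 12 - 4 + 1 = 9. Product = 330 × 9 = 2970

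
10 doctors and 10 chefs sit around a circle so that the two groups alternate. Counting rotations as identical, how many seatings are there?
Fix one of the doctors: (10-1)! ways for the remaining doctors, × 10! ways for the chefs = 362880 × 3628800 = 1316818944000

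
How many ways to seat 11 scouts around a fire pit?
Circular: fix one position, arrange the rest. (11-1)! = 3628800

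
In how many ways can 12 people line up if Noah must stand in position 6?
Fix one position: (12-1)! = 39916800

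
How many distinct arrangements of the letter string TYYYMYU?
7! / (4! × 1! × 1! × 1!) = 210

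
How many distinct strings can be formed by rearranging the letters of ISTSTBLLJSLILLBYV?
17! / (2! × 1! × 2! × 3! × 5! × 1! × 2! × 1!) = 61751289600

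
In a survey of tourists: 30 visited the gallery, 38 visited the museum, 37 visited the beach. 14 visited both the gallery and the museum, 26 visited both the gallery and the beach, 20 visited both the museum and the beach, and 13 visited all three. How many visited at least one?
|A∪B∪C| = 30+38+37-14-26-20+13 = 58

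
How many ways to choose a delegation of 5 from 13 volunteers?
C(13,5) = 13!/(5!×8!) = 1287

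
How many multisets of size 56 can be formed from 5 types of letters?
C(56+5-1, 5-1) = C(60, 4) = 487635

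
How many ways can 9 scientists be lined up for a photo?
9! = 362880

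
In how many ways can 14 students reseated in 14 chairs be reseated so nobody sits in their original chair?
!14 = Σ_{j=0}^{14} (-1)^j·14!/j! = 87178291200 - 87178291200 + 43589145600 - 14529715200 + 3632428800 - 726485760 + 121080960 - 17297280 + 2162160 - 240240 + 24024 - 2184 + 182 - 14 + 1 = 32071101049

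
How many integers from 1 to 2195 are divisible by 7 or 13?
⌊2195/7⌋ + ⌊2195/13⌋ - ⌊2195/91⌋ = 313 + 168 - 24 = 457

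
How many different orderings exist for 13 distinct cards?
13! = 6227020800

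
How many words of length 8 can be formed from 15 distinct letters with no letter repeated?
P(15,8) = 15!/(15-8)! = 259459200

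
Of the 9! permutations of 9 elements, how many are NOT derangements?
Complement of the derangements. !9 = Σ_{j=0}^{9} (-1)^j·9!/j! = 362880 - 362880 + 181440 - 60480 + 15120 - 3024 + 504 - 72 + 9 - 1 = 133496. 9! - !9 = 362880 - 133496 = 229384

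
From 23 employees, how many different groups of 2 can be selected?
C(23,2) = 23!/(2!×21!) = 253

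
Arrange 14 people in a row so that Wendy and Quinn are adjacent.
Treat as block: (14-1)! × 2! = 6227020800 × 2 = 12454041600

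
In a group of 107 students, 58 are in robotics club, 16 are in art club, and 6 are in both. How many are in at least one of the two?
|A∪B| = |A| + |B| - |A∩B| = 58 + 16 - 6 = 68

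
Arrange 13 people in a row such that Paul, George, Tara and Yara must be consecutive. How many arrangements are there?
Treat the 4 as one block: (13-4+1)! × 4! = 3628800 × 24 = 87091200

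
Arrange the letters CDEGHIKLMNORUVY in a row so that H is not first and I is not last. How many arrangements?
By inclusion-exclusion: 15! - 2×(15-1)! + (15-2)! = 1307674368000 - 174356582400 + 6227020800 = 1139544806400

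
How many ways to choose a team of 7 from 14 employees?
C(14,7) = 14!/(7!×7!) = 3432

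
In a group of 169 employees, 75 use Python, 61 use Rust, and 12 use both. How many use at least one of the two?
|A∪B| = |A| + |B| - |A∩B| = 75 + 61 - 12 = 124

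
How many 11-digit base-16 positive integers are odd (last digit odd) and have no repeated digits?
Last∈{1,3,5,7,9,11,13,15}. Last=0: 0. Last nonzero: 8×14×P(14,9) = 81366405120. Total = 81366405120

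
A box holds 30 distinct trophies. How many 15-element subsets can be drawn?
C(30,15) = 30!/(15!×15!) = 155117520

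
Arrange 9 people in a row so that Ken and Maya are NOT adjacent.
Total - adjacent = 9! - (9-1)!×2 = 362880 - 80640 = 282240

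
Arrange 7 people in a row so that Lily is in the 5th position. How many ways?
Fix one position: (7-1)! = 720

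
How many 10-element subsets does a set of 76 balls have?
C(76,10) = 76!/(10!×66!) = 954526728530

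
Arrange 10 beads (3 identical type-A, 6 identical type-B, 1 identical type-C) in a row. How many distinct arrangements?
10! / (3! × 6! × 1!) = 840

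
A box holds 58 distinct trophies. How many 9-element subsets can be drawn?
C(58,9) = 58!/(9!×49!) = 10648873950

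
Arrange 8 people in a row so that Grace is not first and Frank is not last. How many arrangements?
By inclusion-exclusion: 8! - 2×(8-1)! + (8-2)! = 40320 - 10080 + 720 = 30960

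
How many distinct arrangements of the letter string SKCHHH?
6! / (1! × 1! × 3! × 1!) = 120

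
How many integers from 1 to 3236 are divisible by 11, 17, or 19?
⌊3236/11⌋+⌊3236/17⌋+⌊3236/19⌋ - ⌊3236/187⌋-⌊3236/209⌋-⌊3236/323⌋ + ⌊3236/3553⌋ = 294+190+170 - 17-15-10 + 0 = 612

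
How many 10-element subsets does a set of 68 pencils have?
C(68,10) = 68!/(10!×58!) = 290752384208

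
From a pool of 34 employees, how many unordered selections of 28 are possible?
C(34,28) = 34!/(28!×6!) = 1344904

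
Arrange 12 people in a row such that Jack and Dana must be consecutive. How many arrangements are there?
Treat the 2 as one block: (12-2+1)! × 2! = 39916800 × 2 = 79833600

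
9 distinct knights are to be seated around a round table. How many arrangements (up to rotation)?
Circular: fix one position, arrange the rest. (9-1)! = 40320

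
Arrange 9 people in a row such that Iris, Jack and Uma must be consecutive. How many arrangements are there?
Treat the 3 as one block: (9-3+1)! × 3! = 5040 × 6 = 30240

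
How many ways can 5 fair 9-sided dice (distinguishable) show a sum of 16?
Coefficient of x^16 in (x + x² + ... + x^9)^5. By inclusion-exclusion on dice exceeding 9: Σ_j (-1)^j C(5,j)·C(16-1-9j, 4) = C(5,0)·C(15,4) - C(5,1)·C(6,4) = 1·1365 - 5·15 = 1290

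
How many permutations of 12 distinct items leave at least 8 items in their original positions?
Exactly j fixed points: C(12,j)·!(12-j); sum over j ≥ 8 (derangement numbers via !m = (m-1)·(!(m-1) + !(m-2)): !0..!4 = 1, 0, 1, 2, 9). Σ_{j=8}^{12} C(12,j)·!(12-j) = C(12,8)·!4 + C(12,9)·!3 + C(12,10)·!2 + C(12,11)·!1 + C(12,12)·!0 = 495·9 + 220·2 + 66·1 + 12·0 + 1·1 = 4962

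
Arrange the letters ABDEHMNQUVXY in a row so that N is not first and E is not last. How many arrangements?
By inclusion-exclusion: 12! - 2×(12-1)! + (12-2)! = 479001600 - 79833600 + 3628800 = 402796800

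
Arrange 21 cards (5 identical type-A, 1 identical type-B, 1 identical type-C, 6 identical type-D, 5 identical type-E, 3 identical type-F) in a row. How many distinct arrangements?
21! / (5! × 1! × 1! × 6! × 5! × 3!) = 821292151680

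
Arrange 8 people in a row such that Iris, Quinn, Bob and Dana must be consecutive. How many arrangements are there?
Treat the 4 as one block: (8-4+1)! × 4! = 120 × 24 = 2880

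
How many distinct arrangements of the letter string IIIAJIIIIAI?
11! / (2! × 1! × 8!) = 495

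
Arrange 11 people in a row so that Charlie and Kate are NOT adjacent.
Total - adjacent = 11! - (11-1)!×2 = 39916800 - 7257600 = 32659200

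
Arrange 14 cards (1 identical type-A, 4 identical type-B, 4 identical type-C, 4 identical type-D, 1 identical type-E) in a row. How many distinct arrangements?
14! / (1! × 4! × 4! × 4! × 1!) = 6306300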